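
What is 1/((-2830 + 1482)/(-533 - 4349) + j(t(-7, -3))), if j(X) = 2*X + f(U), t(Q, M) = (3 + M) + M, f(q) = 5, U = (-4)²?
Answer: -2441/1767 ≈ -1.3814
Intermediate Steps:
U = 16
t(Q, M) = 3 + 2*M
j(X) = 5 + 2*X (j(X) = 2*X + 5 = 5 + 2*X)
1/((-2830 + 1482)/(-533 - 4349) + j(t(-7, -3))) = 1/((-2830 + 1482)/(-533 - 4349) + (5 + 2*(3 + 2*(-3)))) = 1/(-1348/(-4882) + (5 + 2*(3 - 6))) = 1/(-1348*(-1/4882) + (5 + 2*(-3))) = 1/(674/2441 + (5 - 6)) = 1/(674/2441 - 1) = 1/(-1767/2441) = -2441/1767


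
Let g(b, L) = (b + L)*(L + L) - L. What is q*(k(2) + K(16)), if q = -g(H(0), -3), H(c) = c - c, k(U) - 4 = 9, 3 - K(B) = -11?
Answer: -567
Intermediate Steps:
K(B) = 14 (K(B) = 3 - 1*(-11) = 3 + 11 = 14)
k(U) = 13 (k(U) = 4 + 9 = 13)
H(c) = 0
g(b, L) = -L + 2*L*(L + b) (g(b, L) = (L + b)*(2*L) - L = 2*L*(L + b) - L = -L + 2*L*(L + b))
q = -21 (q = -(-3)*(-1 + 2*(-3) + 2*0) = -(-3)*(-1 - 6 + 0) = -(-3)*(-7) = -1*21 = -21)
q*(k(2) + K(16)) = -21*(13 + 14) = -21*27 = -567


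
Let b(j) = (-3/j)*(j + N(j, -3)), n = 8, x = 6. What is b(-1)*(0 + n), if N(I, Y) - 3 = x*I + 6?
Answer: 48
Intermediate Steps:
N(I, Y) = 9 + 6*I (N(I, Y) = 3 + (6*I + 6) = 3 + (6 + 6*I) = 9 + 6*I)
b(j) = -3*(9 + 7*j)/j (b(j) = (-3/j)*(j + (9 + 6*j)) = (-3/j)*(9 + 7*j) = -3*(9 + 7*j)/j)
b(-1)*(0 + n) = (-21 - 27/(-1))*(0 + 8) = (-21 - 27*(-1))*8 = (-21 + 27)*8 = 6*8 = 48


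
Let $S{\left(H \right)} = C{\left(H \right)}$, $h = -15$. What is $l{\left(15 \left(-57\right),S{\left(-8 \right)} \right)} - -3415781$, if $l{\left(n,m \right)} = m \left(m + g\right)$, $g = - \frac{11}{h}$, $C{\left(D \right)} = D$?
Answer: $\frac{51237587}{15} \approx 3.4158 \cdot 10^{6}$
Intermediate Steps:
$g = \frac{11}{15}$ ($g = - \frac{11}{-15} = \left(-11\right) \left(- \frac{1}{15}\right) = \frac{11}{15} \approx 0.73333$)
$S{\left(H \right)} = H$
$l{\left(n,m \right)} = m \left(\frac{11}{15} + m\right)$ ($l{\left(n,m \right)} = m \left(m + \frac{11}{15}\right) = m \left(\frac{11}{15} + m\right)$)
$l{\left(15 \left(-57\right),S{\left(-8 \right)} \right)} - -3415781 = \frac{1}{15} \left(-8\right) \left(11 + 15 \left(-8\right)\right) - -3415781 = \frac{1}{15} \left(-8\right) \left(11 - 120\right) + 3415781 = \frac{1}{15} \left(-8\right) \left(-109\right) + 3415781 = \frac{872}{15} + 3415781 = \frac{51237587}{15}$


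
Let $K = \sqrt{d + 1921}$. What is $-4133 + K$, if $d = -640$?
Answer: $-4133 + \sqrt{1281} \approx -4097.2$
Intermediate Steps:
$K = \sqrt{1281}$ ($K = \sqrt{-640 + 1921} = \sqrt{1281} \approx 35.791$)
$-4133 + K = -4133 + \sqrt{1281}$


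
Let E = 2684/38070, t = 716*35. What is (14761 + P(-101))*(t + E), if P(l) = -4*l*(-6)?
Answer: 5884976518954/19035 ≈ 3.0917e+8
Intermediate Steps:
t = 25060
E = 1342/19035 (E = 2684*(1/38070) = 1342/19035 ≈ 0.070502)
P(l) = 24*l
(14761 + P(-101))*(t + E) = (14761 + 24*(-101))*(25060 + 1342/19035) = (14761 - 2424)*(477018442/19035) = 12337*(477018442/19035) = 5884976518954/19035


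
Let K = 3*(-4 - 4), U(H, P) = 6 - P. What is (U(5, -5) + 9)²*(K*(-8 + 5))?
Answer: 28800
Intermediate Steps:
K = -24 (K = 3*(-8) = -24)
(U(5, -5) + 9)²*(K*(-8 + 5)) = ((6 - 1*(-5)) + 9)²*(-24*(-8 + 5)) = ((6 + 5) + 9)²*(-24*(-3)) = (11 + 9)²*72 = 20²*72 = 400*72 = 28800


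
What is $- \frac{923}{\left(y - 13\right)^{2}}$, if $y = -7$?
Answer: $- \frac{923}{400} \approx -2.3075$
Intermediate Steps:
$- \frac{923}{\left(y - 13\right)^{2}} = - \frac{923}{\left(-7 - 13\right)^{2}} = - \frac{923}{\left(-20\right)^{2}} = - \frac{923}{400}$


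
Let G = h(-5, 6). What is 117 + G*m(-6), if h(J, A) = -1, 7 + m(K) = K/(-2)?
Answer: 121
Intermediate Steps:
m(K) = -7 - K/2 (m(K) = -7 + K/(-2) = -7 + K*(-½) = -7 - K/2)
G = -1
117 + G*m(-6) = 117 - (-7 - ½*(-6)) = 117 - (-7 + 3) = 117 - 1*(-4) = 117 + 4 = 121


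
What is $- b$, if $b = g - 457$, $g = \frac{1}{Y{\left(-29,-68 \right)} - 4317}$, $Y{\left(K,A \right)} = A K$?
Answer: $\frac{1071666}{2345} \approx 457.0$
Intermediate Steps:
$g = - \frac{1}{2345}$ ($g = \frac{1}{\left(-68\right) \left(-29\right) - 4317} = \frac{1}{1972 - 4317} = \frac{1}{-2345} = - \frac{1}{2345} \approx -0.00042644$)
$b = - \frac{1071666}{2345}$ ($b = - \frac{1}{2345} - 457 = - \frac{1071666}{2345} \approx -457.0$)
$- b = \left(-1\right) \left(- \frac{1071666}{2345}\right) = \frac{1071666}{2345}$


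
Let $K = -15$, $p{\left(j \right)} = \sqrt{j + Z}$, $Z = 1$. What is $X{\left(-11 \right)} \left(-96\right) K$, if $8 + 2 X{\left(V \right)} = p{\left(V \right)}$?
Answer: $-5760 + 720 i \sqrt{10} \approx -5760.0 + 2276.8 i$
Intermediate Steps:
$p{\left(j \right)} = \sqrt{1 + j}$ ($p{\left(j \right)} = \sqrt{j + 1} = \sqrt{1 + j}$)
$X{\left(V \right)} = -4 + \frac{\sqrt{1 + V}}{2}$
$X{\left(-11 \right)} \left(-96\right) K = \left(-4 + \frac{\sqrt{1 - 11}}{2}\right) \left(-96\right) \left(-15\right) = \left(-4 + \frac{\sqrt{-10}}{2}\right) \left(-96\right) \left(-15\right) = \left(-4 + \frac{i \sqrt{10}}{2}\right) \left(-96\right) \left(-15\right) = \left(384 - 48 i \sqrt{10}\right) \left(-15\right) = -5760 + 720 i \sqrt{10}$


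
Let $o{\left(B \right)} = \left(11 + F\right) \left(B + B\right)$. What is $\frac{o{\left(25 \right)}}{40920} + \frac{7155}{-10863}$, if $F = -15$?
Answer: $- \frac{819320}{1234761} \approx -0.66355$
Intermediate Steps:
$o{\left(B \right)} = - 8 B$ ($o{\left(B \right)} = \left(11 - 15\right) \left(B + B\right) = - 4 \cdot 2 B = - 8 B$)
$\frac{o{\left(25 \right)}}{40920} + \frac{7155}{-10863} = \frac{\left(-8\right) 25}{40920} + \frac{7155}{-10863} = \left(-200\right) \frac{1}{40920} + 7155 \left(- \frac{1}{10863}\right) = - \frac{5}{1023} - \frac{795}{1207} = - \frac{819320}{1234761}$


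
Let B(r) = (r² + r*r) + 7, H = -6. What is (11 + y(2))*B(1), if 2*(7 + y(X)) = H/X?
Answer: 45/2 ≈ 22.500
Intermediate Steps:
y(X) = -7 - 3/X (y(X) = -7 + (-6/X)/2 = -7 - 3/X)
B(r) = 7 + 2*r² (B(r) = (r² + r²) + 7 = 2*r² + 7 = 7 + 2*r²)
(11 + y(2))*B(1) = (11 + (-7 - 3/2))*(7 + 2*1²) = (11 + (-7 - 3*½))*(7 + 2*1) = (11 + (-7 - 3/2))*(7 + 2) = (11 - 17/2)*9 = (5/2)*9 = 45/2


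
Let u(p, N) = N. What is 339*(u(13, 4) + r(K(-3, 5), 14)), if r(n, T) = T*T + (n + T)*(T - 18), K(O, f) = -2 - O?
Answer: 47460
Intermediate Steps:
r(n, T) = T**2 + (-18 + T)*(T + n) (r(n, T) = T**2 + (T + n)*(-18 + T) = T**2 + (-18 + T)*(T + n))
339*(u(13, 4) + r(K(-3, 5), 14)) = 339*(4 + (-18*14 - 18*(-2 - 1*(-3)) + 2*14**2 + 14*(-2 - 1*(-3)))) = 339*(4 + (-252 - 18*(-2 + 3) + 2*196 + 14*(-2 + 3))) = 339*(4 + (-252 - 18*1 + 392 + 14*1)) = 339*(4 + (-252 - 18 + 392 + 14)) = 339*(4 + 136) = 339*140 = 47460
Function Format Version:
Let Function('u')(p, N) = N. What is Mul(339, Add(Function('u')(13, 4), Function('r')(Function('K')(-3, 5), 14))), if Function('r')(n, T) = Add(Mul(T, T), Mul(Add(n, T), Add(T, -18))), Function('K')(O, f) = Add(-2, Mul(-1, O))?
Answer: 47460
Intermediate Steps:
Function('r')(n, T) = Add(Pow(T, 2), Mul(Add(-18, T), Add(T, n))) (Function('r')(n, T) = Add(Pow(T, 2), Mul(Add(T, n), Add(-18, T))) = Add(Pow(T, 2), Mul(Add(-18, T), Add(T, n))))
Mul(339, Add(Function('u')(13, 4), Function('r')(Function('K')(-3, 5), 14))) = Mul(339, Add(4, Add(Mul(-18, 14), Mul(-18, Add(-2, Mul(-1, -3))), Mul(2, Pow(14, 2)), Mul(14, Add(-2, Mul(-1, -3)))))) = Mul(339, Add(4, Add(-252, Mul(-18, Add(-2, 3)), Mul(2, 196), Mul(14, Add(-2, 3))))) = Mul(339, Add(4, Add(-252, Mul(-18, 1), 392, Mul(14, 1)))) = Mul(339, Add(4, Add(-252, -18, 392, 14))) = Mul(339, Add(4, 136)) = Mul(339, 140) = 47460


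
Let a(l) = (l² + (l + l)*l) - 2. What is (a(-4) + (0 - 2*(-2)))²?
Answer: 2500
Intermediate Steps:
a(l) = -2 + 3*l² (a(l) = (l² + (2*l)*l) - 2 = (l² + 2*l²) - 2 = 3*l² - 2 = -2 + 3*l²)
(a(-4) + (0 - 2*(-2)))² = ((-2 + 3*(-4)²) + (0 - 2*(-2)))² = ((-2 + 3*16) + (0 + 4))² = ((-2 + 48) + 4)² = (46 + 4)² = 50² = 2500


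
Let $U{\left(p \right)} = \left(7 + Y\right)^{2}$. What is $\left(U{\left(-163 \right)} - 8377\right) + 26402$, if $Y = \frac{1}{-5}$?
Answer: $\frac{451781}{25} \approx 18071.0$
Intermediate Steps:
$Y = - \frac{1}{5} \approx -0.2$
$U{\left(p \right)} = \frac{1156}{25}$ ($U{\left(p \right)} = \left(7 - \frac{1}{5}\right)^{2} = \left(\frac{34}{5}\right)^{2} = \frac{1156}{25}$)
$\left(U{\left(-163 \right)} - 8377\right) + 26402 = \left(\frac{1156}{25} - 8377\right) + 26402 = - \frac{208269}{25} + 26402 = \frac{451781}{25}$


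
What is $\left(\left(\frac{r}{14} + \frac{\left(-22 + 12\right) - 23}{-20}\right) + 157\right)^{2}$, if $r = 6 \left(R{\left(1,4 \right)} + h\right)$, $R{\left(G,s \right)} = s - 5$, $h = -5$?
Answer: $\frac{477466201}{19600} \approx 24361.0$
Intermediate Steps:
$R{\left(G,s \right)} = -5 + s$ ($R{\left(G,s \right)} = s - 5 = -5 + s$)
$r = -36$ ($r = 6 \left(\left(-5 + 4\right) - 5\right) = 6 \left(-1 - 5\right) = 6 \left(-6\right) = -36$)
$\left(\left(\frac{r}{14} + \frac{\left(-22 + 12\right) - 23}{-20}\right) + 157\right)^{2} = \left(\left(- \frac{36}{14} + \frac{\left(-22 + 12\right) - 23}{-20}\right) + 157\right)^{2} = \left(\left(\left(-36\right) \frac{1}{14} + \left(-10 - 23\right) \left(- \frac{1}{20}\right)\right) + 157\right)^{2} = \left(\left(- \frac{18}{7} - - \frac{33}{20}\right) + 157\right)^{2} = \left(\left(- \frac{18}{7} + \frac{33}{20}\right) + 157\right)^{2} = \left(- \frac{129}{140} + 157\right)^{2} = \left(\frac{21851}{140}\right)^{2} = \frac{477466201}{19600}$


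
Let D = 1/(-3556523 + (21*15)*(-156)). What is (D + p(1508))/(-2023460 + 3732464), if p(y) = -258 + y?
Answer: 1502359583/2054030829884 ≈ 0.00073142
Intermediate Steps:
D = -1/3605663 (D = 1/(-3556523 + 315*(-156)) = 1/(-3556523 - 49140) = 1/(-3605663) = -1/3605663 ≈ -2.7734e-7)
(D + p(1508))/(-2023460 + 3732464) = (-1/3605663 + (-258 + 1508))/(-2023460 + 3732464) = (-1/3605663 + 1250)/1709004 = (4507078749/3605663)*(1/1709004) = 1502359583/2054030829884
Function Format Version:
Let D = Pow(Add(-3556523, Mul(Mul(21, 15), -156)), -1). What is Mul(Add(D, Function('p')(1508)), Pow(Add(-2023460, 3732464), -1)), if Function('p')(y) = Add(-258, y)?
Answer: Rational(1502359583, 2054030829884) ≈ 0.00073142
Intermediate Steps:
D = Rational(-1, 3605663) (D = Pow(Add(-3556523, Mul(315, -156)), -1) = Pow(Add(-3556523, -49140), -1) = Pow(-3605663, -1) = Rational(-1, 3605663) ≈ -2.7734e-7)
Mul(Add(D, Function('p')(1508)), Pow(Add(-2023460, 3732464), -1)) = Mul(Add(Rational(-1, 3605663), Add(-258, 1508)), Pow(Add(-2023460, 3732464), -1)) = Mul(Add(Rational(-1, 3605663), 1250), Pow(1709004, -1)) = Mul(Rational(4507078749, 3605663), Rational(1, 1709004)) = Rational(1502359583, 2054030829884)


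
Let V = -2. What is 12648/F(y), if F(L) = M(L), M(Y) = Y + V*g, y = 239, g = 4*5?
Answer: 12648/199 ≈ 63.558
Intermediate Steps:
g = 20
M(Y) = -40 + Y (M(Y) = Y - 2*20 = Y - 40 = -40 + Y)
F(L) = -40 + L
12648/F(y) = 12648/(-40 + 239) = 12648/199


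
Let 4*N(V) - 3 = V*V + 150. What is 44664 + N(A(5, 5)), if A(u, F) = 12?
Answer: 178953/4 ≈ 44738.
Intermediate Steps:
N(V) = 153/4 + V**2/4 (N(V) = 3/4 + (V*V + 150)/4 = 3/4 + (V**2 + 150)/4 = 3/4 + (150 + V**2)/4 = 3/4 + (75/2 + V**2/4) = 153/4 + V**2/4)
44664 + N(A(5, 5)) = 44664 + (153/4 + (1/4)*12**2) = 44664 + (153/4 + (1/4)*144) = 44664 + (153/4 + 36) = 44664 + 297/4 = 178953/4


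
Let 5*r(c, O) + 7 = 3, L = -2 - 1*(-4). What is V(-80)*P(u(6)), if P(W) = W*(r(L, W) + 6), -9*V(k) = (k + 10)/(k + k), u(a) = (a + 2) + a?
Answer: -637/180 ≈ -3.5389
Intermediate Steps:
L = 2 (L = -2 + 4 = 2)
r(c, O) = -⅘ (r(c, O) = -7/5 + (⅕)*3 = -7/5 + ⅗ = -⅘)
u(a) = 2 + 2*a (u(a) = (2 + a) + a = 2 + 2*a)
V(k) = -(10 + k)/(18*k) (V(k) = -(k + 10)/(9*(k + k)) = -(10 + k)/(9*(2*k)) = -(10 + k)*1/(2*k)/9 = -(10 + k)/(18*k))
P(W) = 26*W/5 (P(W) = W*(-⅘ + 6) = W*(26/5) = 26*W/5)
V(-80)*P(u(6)) = ((1/18)*(-10 - 1*(-80))/(-80))*(26*(2 + 2*6)/5) = ((1/18)*(-1/80)*(-10 + 80))*(26*(2 + 12)/5) = ((1/18)*(-1/80)*70)*((26/5)*14) = -7/144*364/5 = -637/180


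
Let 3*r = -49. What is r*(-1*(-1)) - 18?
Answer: -103/3 ≈ -34.333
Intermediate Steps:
r = -49/3 (r = (1/3)*(-49) = -49/3 ≈ -16.333)
r*(-1*(-1)) - 18 = -(-49)*(-1)/3 - 18 = -49/3*1 - 18 = -49/3 - 18 = -103/3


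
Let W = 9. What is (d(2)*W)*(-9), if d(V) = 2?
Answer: -162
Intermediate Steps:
(d(2)*W)*(-9) = (2*9)*(-9) = 18*(-9) = -162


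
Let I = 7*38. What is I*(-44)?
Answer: -11704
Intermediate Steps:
I = 266
I*(-44) = 266*(-44) = -11704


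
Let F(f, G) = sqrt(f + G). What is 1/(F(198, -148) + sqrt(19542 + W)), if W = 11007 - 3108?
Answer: 1/(3*sqrt(3049) + 5*sqrt(2)) ≈ 0.0057896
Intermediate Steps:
F(f, G) = sqrt(G + f)
W = 7899
1/(F(198, -148) + sqrt(19542 + W)) = 1/(sqrt(-148 + 198) + sqrt(19542 + 7899)) = 1/(sqrt(50) + sqrt(27441)) = 1/(5*sqrt(2) + 3*sqrt(3049)) = 1/(3*sqrt(3049) + 5*sqrt(2))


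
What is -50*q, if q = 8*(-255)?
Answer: 102000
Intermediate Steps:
q = -2040
-50*q = -50*(-2040) = 102000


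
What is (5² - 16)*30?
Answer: 270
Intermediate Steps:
(5² - 16)*30 = (25 - 16)*30 = 9*30 = 270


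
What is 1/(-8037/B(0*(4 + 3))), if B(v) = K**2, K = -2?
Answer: -4/8037 ≈ -0.00049770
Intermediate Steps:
B(v) = 4 (B(v) = (-2)**2 = 4)
1/(-8037/B(0*(4 + 3))) = 1/(-8037/4) = -4/8037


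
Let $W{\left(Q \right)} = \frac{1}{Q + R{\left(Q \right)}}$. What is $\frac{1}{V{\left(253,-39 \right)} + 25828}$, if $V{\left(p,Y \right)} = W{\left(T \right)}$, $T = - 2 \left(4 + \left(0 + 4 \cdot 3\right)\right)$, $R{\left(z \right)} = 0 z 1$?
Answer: $\frac{32}{826495} \approx 3.8718 \cdot 10^{-5}$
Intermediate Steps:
$R{\left(z \right)} = 0$ ($R{\left(z \right)} = 0 \cdot 1 = 0$)
$T = -32$ ($T = - 2 \left(4 + \left(0 + 12\right)\right) = - 2 \left(4 + 12\right) = \left(-2\right) 16 = -32$)
$W{\left(Q \right)} = \frac{1}{Q}$ ($W{\left(Q \right)} = \frac{1}{Q + 0} = \frac{1}{Q}$)
$V{\left(p,Y \right)} = - \frac{1}{32}$ ($V{\left(p,Y \right)} = \frac{1}{-32} = - \frac{1}{32}$)
$\frac{1}{V{\left(253,-39 \right)} + 25828} = \frac{1}{- \frac{1}{32} + 25828} = \frac{1}{\frac{826495}{32}} = \frac{32}{826495}$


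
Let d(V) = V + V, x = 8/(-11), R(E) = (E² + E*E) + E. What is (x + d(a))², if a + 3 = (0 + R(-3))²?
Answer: 23775376/121 ≈ 1.9649e+5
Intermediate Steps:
R(E) = E + 2*E² (R(E) = (E² + E²) + E = 2*E² + E = E + 2*E²)
x = -8/11 (x = 8*(-1/11) = -8/11 ≈ -0.72727)
a = 222 (a = -3 + (0 - 3*(1 + 2*(-3)))² = -3 + (0 - 3*(1 - 6))² = -3 + (0 - 3*(-5))² = -3 + (0 + 15)² = -3 + 15² = -3 + 225 = 222)
d(V) = 2*V
(x + d(a))² = (-8/11 + 2*222)² = (-8/11 + 444)² = (4876/11)² = 23775376/121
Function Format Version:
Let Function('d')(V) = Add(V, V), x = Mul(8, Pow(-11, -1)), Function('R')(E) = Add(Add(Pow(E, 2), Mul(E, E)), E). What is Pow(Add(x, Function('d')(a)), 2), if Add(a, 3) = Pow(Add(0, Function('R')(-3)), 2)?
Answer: Rational(23775376, 121) ≈ 1.9649e+5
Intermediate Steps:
Function('R')(E) = Add(E, Mul(2, Pow(E, 2))) (Function('R')(E) = Add(Add(Pow(E, 2), Pow(E, 2)), E) = Add(Mul(2, Pow(E, 2)), E) = Add(E, Mul(2, Pow(E, 2))))
x = Rational(-8, 11) (x = Mul(8, Rational(-1, 11)) = Rational(-8, 11) ≈ -0.72727)
a = 222 (a = Add(-3, Pow(Add(0, Mul(-3, Add(1, Mul(2, -3)))), 2)) = Add(-3, Pow(Add(0, Mul(-3, Add(1, -6))), 2)) = Add(-3, Pow(Add(0, Mul(-3, -5)), 2)) = Add(-3, Pow(Add(0, 15), 2)) = Add(-3, Pow(15, 2)) = Add(-3, 225) = 222)
Function('d')(V) = Mul(2, V)
Pow(Add(x, Function('d')(a)), 2) = Pow(Add(Rational(-8, 11), Mul(2, 222)), 2) = Pow(Add(Rational(-8, 11), 444), 2) = Pow(Rational(4876, 11), 2) = Rational(23775376, 121)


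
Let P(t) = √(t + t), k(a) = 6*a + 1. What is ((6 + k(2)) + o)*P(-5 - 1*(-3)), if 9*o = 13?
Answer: 368*I/9 ≈ 40.889*I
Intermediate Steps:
k(a) = 1 + 6*a
o = 13/9 (o = (⅑)*13 = 13/9 ≈ 1.4444)
P(t) = √2*√t (P(t) = √(2*t) = √2*√t)
((6 + k(2)) + o)*P(-5 - 1*(-3)) = ((6 + (1 + 6*2)) + 13/9)*(√2*√(-5 - 1*(-3))) = ((6 + (1 + 12)) + 13/9)*(√2*√(-5 + 3)) = ((6 + 13) + 13/9)*(√2*√(-2)) = (19 + 13/9)*(√2*(I*√2)) = 184*(2*I)/9 = 368*I/9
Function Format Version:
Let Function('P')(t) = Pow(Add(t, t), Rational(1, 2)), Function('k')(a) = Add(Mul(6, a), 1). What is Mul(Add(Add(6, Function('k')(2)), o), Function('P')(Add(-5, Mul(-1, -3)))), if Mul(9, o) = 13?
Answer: Mul(Rational(368, 9), I) ≈ Mul(40.889, I)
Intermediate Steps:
Function('k')(a) = Add(1, Mul(6, a))
o = Rational(13, 9) (o = Mul(Rational(1, 9), 13) = Rational(13, 9) ≈ 1.4444)
Function('P')(t) = Mul(Pow(2, Rational(1, 2)), Pow(t, Rational(1, 2))) (Function('P')(t) = Pow(Mul(2, t), Rational(1, 2)) = Mul(Pow(2, Rational(1, 2)), Pow(t, Rational(1, 2))))
Mul(Add(Add(6, Function('k')(2)), o), Function('P')(Add(-5, Mul(-1, -3)))) = Mul(Add(Add(6, Add(1, Mul(6, 2))), Rational(13, 9)), Mul(Pow(2, Rational(1, 2)), Pow(Add(-5, Mul(-1, -3)), Rational(1, 2)))) = Mul(Add(Add(6, Add(1, 12)), Rational(13, 9)), Mul(Pow(2, Rational(1, 2)), Pow(Add(-5, 3), Rational(1, 2)))) = Mul(Add(Add(6, 13), Rational(13, 9)), Mul(Pow(2, Rational(1, 2)), Pow(-2, Rational(1, 2)))) = Mul(Add(19, Rational(13, 9)), Mul(Pow(2, Rational(1, 2)), Mul(I, Pow(2, Rational(1, 2))))) = Mul(Rational(184, 9), Mul(2, I)) = Mul(Rational(368, 9), I)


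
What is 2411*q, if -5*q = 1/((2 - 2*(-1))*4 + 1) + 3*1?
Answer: -125372/85 ≈ -1475.0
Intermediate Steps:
q = -52/85 (q = -(1/((2 - 2*(-1))*4 + 1) + 3*1)/5 = -(1/((2 + 2)*4 + 1) + 3)/5 = -(1/(4*4 + 1) + 3)/5 = -(1/(16 + 1) + 3)/5 = -(1/17 + 3)/5 = -1/5*52/17 = -52/85 ≈ -0.61176)
2411*q = 2411*(-52/85) = -125372/85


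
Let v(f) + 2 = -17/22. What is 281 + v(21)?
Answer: 6121/22 ≈ 278.23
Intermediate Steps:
v(f) = -61/22 (v(f) = -2 - 17/22 = -61/22)
281 + v(21) = 281 - 61/22 = 6121/22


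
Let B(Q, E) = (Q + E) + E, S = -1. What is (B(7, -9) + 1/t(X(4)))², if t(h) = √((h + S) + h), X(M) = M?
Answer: (77 - √7)²/49 ≈ 112.83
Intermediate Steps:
B(Q, E) = Q + 2*E (B(Q, E) = (E + Q) + E = Q + 2*E)
t(h) = √(-1 + 2*h) (t(h) = √((h - 1) + h) = √((-1 + h) + h) = √(-1 + 2*h))
(B(7, -9) + 1/t(X(4)))² = ((7 + 2*(-9)) + 1/(√(-1 + 2*4)))² = ((7 - 18) + 1/(√(-1 + 8)))² = (-11 + 1/(√7))² = (-11 + √7/7)²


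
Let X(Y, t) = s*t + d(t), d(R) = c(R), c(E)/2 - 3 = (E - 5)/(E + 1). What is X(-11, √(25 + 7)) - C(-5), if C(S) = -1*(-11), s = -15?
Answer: -81/31 - 1908*√2/31 ≈ -89.656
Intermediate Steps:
c(E) = 6 + 2*(-5 + E)/(1 + E) (c(E) = 6 + 2*((E - 5)/(E + 1)) = 6 + 2*((-5 + E)/(1 + E)) = 6 + 2*(-5 + E)/(1 + E))
d(R) = 4*(-1 + 2*R)/(1 + R)
C(S) = 11
X(Y, t) = -15*t + 4*(-1 + 2*t)/(1 + t)
X(-11, √(25 + 7)) - C(-5) = (-4 + 8*√(25 + 7) - 15*√(25 + 7)*(1 + √(25 + 7)))/(1 + √(25 + 7)) - 1*11 = (-4 + 8*√32 - 15*√32*(1 + √32))/(1 + √32) - 11 = (-4 + 8*(4*√2) - 15*4*√2*(1 + 4*√2))/(1 + 4*√2) - 11 = (-4 + 32*√2 - 60*√2*(1 + 4*√2))/(1 + 4*√2) - 11 = -11 + (-4 + 32*√2 - 60*√2*(1 + 4*√2))/(1 + 4*√2)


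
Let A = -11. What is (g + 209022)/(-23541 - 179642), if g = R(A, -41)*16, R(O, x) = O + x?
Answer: -208190/203183 ≈ -1.0246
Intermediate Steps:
g = -832 (g = (-11 - 41)*16 = -52*16 = -832)
(g + 209022)/(-23541 - 179642) = (-832 + 209022)/(-23541 - 179642) = 208190/(-203183) = 208190*(-1/203183) = -208190/203183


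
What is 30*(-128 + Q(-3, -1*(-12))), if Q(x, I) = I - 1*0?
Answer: -3480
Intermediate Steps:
Q(x, I) = I (Q(x, I) = I + 0 = I)
30*(-128 + Q(-3, -1*(-12))) = 30*(-128 - 1*(-12)) = 30*(-128 + 12) = 30*(-116) = -3480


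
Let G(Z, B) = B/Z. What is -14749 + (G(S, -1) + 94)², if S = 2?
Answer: -24027/4 ≈ -6006.8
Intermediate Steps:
-14749 + (G(S, -1) + 94)² = -14749 + (-1/2 + 94)² = -14749 + (-1*½ + 94)² = -14749 + (-½ + 94)² = -14749 + (187/2)² = -14749 + 34969/4 = -24027/4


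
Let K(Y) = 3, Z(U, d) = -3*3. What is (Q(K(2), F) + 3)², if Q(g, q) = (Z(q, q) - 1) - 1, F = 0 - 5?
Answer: 64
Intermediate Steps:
F = -5
Z(U, d) = -9
Q(g, q) = -11 (Q(g, q) = (-9 - 1) - 1 = -10 - 1 = -11)
(Q(K(2), F) + 3)² = (-11 + 3)² = (-8)² = 64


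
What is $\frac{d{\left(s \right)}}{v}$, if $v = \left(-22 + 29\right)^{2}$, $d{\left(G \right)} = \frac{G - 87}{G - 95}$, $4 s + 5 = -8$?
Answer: $\frac{361}{19257} \approx 0.018746$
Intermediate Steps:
$s = - \frac{13}{4}$ ($s = - \frac{5}{4} + \frac{1}{4} \left(-8\right) = - \frac{5}{4} - 2 = - \frac{13}{4} \approx -3.25$)
$d{\left(G \right)} = \frac{-87 + G}{-95 + G}$
$v = 49$ ($v = 7^{2} = 49$)
$\frac{d{\left(s \right)}}{v} = \frac{\frac{1}{-95 - \frac{13}{4}} \left(-87 - \frac{13}{4}\right)}{49} = \frac{1}{- \frac{393}{4}} \left(- \frac{361}{4}\right) \frac{1}{49} = \left(- \frac{4}{393}\right) \left(- \frac{361}{4}\right) \frac{1}{49} = \frac{361}{393} \cdot \frac{1}{49} = \frac{361}{19257}$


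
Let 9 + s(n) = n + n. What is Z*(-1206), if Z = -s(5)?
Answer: 1206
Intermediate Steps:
s(n) = -9 + 2*n (s(n) = -9 + (n + n) = -9 + 2*n)
Z = -1 (Z = -(-9 + 2*5) = -(-9 + 10) = -1*1 = -1)
Z*(-1206) = -1*(-1206) = 1206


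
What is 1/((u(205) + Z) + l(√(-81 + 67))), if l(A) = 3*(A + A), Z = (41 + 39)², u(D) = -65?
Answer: 905/5733247 - 6*I*√14/40132729 ≈ 0.00015785 - 5.5939e-7*I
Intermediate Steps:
Z = 6400 (Z = 80² = 6400)
l(A) = 6*A (l(A) = 3*(2*A) = 6*A)
1/((u(205) + Z) + l(√(-81 + 67))) = 1/((-65 + 6400) + 6*√(-81 + 67)) = 1/(6335 + 6*√(-14)) = 1/(6335 + 6*(I*√14)) = 1/(6335 + 6*I*√14)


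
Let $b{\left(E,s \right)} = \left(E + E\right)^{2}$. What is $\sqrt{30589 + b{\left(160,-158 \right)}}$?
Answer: $\sqrt{132989} \approx 364.68$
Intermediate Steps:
$b{\left(E,s \right)} = 4 E^{2}$ ($b{\left(E,s \right)} = \left(2 E\right)^{2} = 4 E^{2}$)
$\sqrt{30589 + b{\left(160,-158 \right)}} = \sqrt{30589 + 4 \cdot 160^{2}} = \sqrt{30589 + 4 \cdot 25600} = \sqrt{30589 + 102400} = \sqrt{132989}$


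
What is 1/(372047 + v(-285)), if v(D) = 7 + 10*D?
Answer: 1/369204 ≈ 2.7085e-6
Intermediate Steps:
1/(372047 + v(-285)) = 1/(372047 + (7 + 10*(-285))) = 1/(372047 + (7 - 2850)) = 1/(372047 - 2843) = 1/369204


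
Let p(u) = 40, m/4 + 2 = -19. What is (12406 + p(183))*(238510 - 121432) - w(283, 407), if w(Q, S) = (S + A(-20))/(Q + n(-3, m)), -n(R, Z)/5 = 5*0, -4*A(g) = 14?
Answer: 824748477201/566 ≈ 1.4572e+9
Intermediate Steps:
m = -84 (m = -8 + 4*(-19) = -8 - 76 = -84)
A(g) = -7/2 (A(g) = -¼*14 = -7/2)
n(R, Z) = 0 (n(R, Z) = -25*0 = -5*0 = 0)
w(Q, S) = (-7/2 + S)/Q (w(Q, S) = (S - 7/2)/(Q + 0) = (-7/2 + S)/Q)
(12406 + p(183))*(238510 - 121432) - w(283, 407) = (12406 + 40)*(238510 - 121432) - (-7/2 + 407)/283 = 12446*117078 - 807/(283*2) = 1457152788 - 1*807/566 = 1457152788 - 807/566 = 824748477201/566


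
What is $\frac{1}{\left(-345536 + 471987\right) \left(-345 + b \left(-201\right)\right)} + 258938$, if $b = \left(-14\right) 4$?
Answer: $\frac{357258535173619}{1379706861} \approx 2.5894 \cdot 10^{5}$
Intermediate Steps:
$b = -56$
$\frac{1}{\left(-345536 + 471987\right) \left(-345 + b \left(-201\right)\right)} + 258938 = \frac{1}{\left(-345536 + 471987\right) \left(-345 - -11256\right)} + 258938 = \frac{1}{126451 \left(-345 + 11256\right)} + 258938 = \frac{1}{126451 \cdot 10911} + 258938 = \frac{1}{126451} \cdot \frac{1}{10911} + 258938 = \frac{1}{1379706861} + 258938 = \frac{357258535173619}{1379706861}$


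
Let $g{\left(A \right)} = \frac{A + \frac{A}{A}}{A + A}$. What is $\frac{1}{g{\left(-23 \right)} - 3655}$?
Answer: $- \frac{23}{84054} \approx -0.00027363$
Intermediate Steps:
$g{\left(A \right)} = \frac{1 + A}{2 A}$ ($g{\left(A \right)} = \frac{A + 1}{2 A} = \left(1 + A\right) \frac{1}{2 A} = \frac{1 + A}{2 A}$)
$\frac{1}{g{\left(-23 \right)} - 3655} = \frac{1}{\frac{1 - 23}{2 \left(-23\right)} - 3655} = \frac{1}{\frac{1}{2} \left(- \frac{1}{23}\right) \left(-22\right) - 3655} = \frac{1}{\frac{11}{23} - 3655} = \frac{1}{- \frac{84054}{23}} = - \frac{23}{84054}$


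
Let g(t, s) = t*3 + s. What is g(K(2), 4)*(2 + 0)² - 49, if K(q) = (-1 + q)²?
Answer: -21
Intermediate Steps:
g(t, s) = s + 3*t (g(t, s) = 3*t + s = s + 3*t)
g(K(2), 4)*(2 + 0)² - 49 = (4 + 3*(-1 + 2)²)*(2 + 0)² - 49 = (4 + 3*1²)*2² - 49 = (4 + 3*1)*4 - 49 = (4 + 3)*4 - 49 = 7*4 - 49 = 28 - 49 = -21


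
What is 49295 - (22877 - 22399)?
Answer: 48817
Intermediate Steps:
49295 - (22877 - 22399) = 49295 - 1*478 = 49295 - 478 = 48817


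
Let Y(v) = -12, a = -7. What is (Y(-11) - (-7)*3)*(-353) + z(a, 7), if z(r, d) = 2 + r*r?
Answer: -3126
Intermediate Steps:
z(r, d) = 2 + r²
(Y(-11) - (-7)*3)*(-353) + z(a, 7) = (-12 - (-7)*3)*(-353) + (2 + (-7)²) = (-12 - 1*(-21))*(-353) + (2 + 49) = (-12 + 21)*(-353) + 51 = 9*(-353) + 51 = -3177 + 51 = -3126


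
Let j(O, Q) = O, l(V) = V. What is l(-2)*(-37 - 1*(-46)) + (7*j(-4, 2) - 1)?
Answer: -47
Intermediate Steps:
l(-2)*(-37 - 1*(-46)) + (7*j(-4, 2) - 1) = -2*(-37 - 1*(-46)) + (7*(-4) - 1) = -2*(-37 + 46) + (-28 - 1) = -2*9 - 29 = -18 - 29 = -47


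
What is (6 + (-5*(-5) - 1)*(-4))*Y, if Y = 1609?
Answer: -144810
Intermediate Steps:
(6 + (-5*(-5) - 1)*(-4))*Y = (6 + (-5*(-5) - 1)*(-4))*1609 = (6 + (25 - 1)*(-4))*1609 = (6 + 24*(-4))*1609 = (6 - 96)*1609 = -90*1609 = -144810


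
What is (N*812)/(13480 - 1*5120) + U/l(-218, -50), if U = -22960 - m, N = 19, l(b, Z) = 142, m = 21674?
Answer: -2440457/7810 ≈ -312.48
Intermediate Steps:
U = -44634 (U = -22960 - 1*21674 = -22960 - 21674 = -44634)
(N*812)/(13480 - 1*5120) + U/l(-218, -50) = (19*812)/(13480 - 1*5120) - 44634/142 = 15428/(13480 - 5120) - 44634*1/142 = 15428/8360 - 22317/71 = 15428*(1/8360) - 22317/71 = 203/110 - 22317/71 = -2440457/7810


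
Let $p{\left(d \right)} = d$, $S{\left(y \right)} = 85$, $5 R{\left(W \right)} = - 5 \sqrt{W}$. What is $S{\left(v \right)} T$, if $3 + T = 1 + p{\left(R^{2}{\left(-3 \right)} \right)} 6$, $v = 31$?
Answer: $-1700$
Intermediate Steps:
$R{\left(W \right)} = - \sqrt{W}$ ($R{\left(W \right)} = \frac{\left(-5\right) \sqrt{W}}{5} = - \sqrt{W}$)
$T = -20$ ($T = -3 + \left(1 + \left(- \sqrt{-3}\right)^{2} \cdot 6\right) = -3 + \left(1 + \left(- i \sqrt{3}\right)^{2} \cdot 6\right) = -3 + \left(1 - 18\right) = -3 - 17 = -20$)
$S{\left(v \right)} T = 85 \left(-20\right) = -1700$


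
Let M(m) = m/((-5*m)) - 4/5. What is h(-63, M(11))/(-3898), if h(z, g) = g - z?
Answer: -31/1949 ≈ -0.015906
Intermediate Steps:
M(m) = -1 (M(m) = m*(-1/(5*m)) - 4*1/5 = -1/5 - 4/5 = -1)
h(-63, M(11))/(-3898) = (-1 - 1*(-63))/(-3898) = (-1 + 63)*(-1/3898) = 62*(-1/3898) = -31/1949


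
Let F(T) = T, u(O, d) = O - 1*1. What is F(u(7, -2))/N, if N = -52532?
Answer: -3/26266 ≈ -0.00011422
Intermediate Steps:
u(O, d) = -1 + O (u(O, d) = O - 1 = -1 + O)
F(u(7, -2))/N = (-1 + 7)/(-52532) = 6*(-1/52532) = -3/26266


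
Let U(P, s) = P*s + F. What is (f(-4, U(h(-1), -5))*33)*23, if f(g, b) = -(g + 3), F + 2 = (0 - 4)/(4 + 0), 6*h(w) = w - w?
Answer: 759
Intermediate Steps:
h(w) = 0 (h(w) = (w - w)/6 = (⅙)*0 = 0)
F = -3 (F = -2 + (0 - 4)/(4 + 0) = -2 - 4/4 = -2 - 4*¼ = -2 - 1 = -3)
U(P, s) = -3 + P*s (U(P, s) = P*s - 3 = -3 + P*s)
f(g, b) = -3 - g (f(g, b) = -(3 + g) = -3 - g)
(f(-4, U(h(-1), -5))*33)*23 = ((-3 - 1*(-4))*33)*23 = ((-3 + 4)*33)*23 = (1*33)*23 = 33*23 = 759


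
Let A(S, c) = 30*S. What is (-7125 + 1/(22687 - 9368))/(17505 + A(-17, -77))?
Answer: -94897874/226356405 ≈ -0.41924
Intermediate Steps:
(-7125 + 1/(22687 - 9368))/(17505 + A(-17, -77)) = (-7125 + 1/(22687 - 9368))/(17505 + 30*(-17)) = (-7125 + 1/13319)/(17505 - 510) = (-7125 + 1/13319)/16995 = -94897874/13319*1/16995 = -94897874/226356405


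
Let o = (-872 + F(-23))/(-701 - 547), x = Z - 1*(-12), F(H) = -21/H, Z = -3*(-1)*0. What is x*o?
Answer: 20035/2392 ≈ 8.3758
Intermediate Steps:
Z = 0 (Z = 3*0 = 0)
x = 12 (x = 0 - 1*(-12) = 0 + 12 = 12)
o = 20035/28704 (o = (-872 - 21/(-23))/(-701 - 547) = (-872 - 21*(-1/23))/(-1248) = (-872 + 21/23)*(-1/1248) = -20035/23*(-1/1248) = 20035/28704 ≈ 0.69799)
x*o = 12*(20035/28704) = 20035/2392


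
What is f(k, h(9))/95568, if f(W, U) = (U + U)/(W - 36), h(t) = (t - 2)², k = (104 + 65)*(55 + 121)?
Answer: 7/202795296 ≈ 3.4518e-8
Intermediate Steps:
k = 29744 (k = 169*176 = 29744)
h(t) = (-2 + t)²
f(W, U) = 2*U/(-36 + W) (f(W, U) = (2*U)/(-36 + W) = 2*U/(-36 + W))
f(k, h(9))/95568 = (2*(-2 + 9)²/(-36 + 29744))/95568 = (2*7²/29708)*(1/95568) = (2*49*(1/29708))*(1/95568) = (7/2122)*(1/95568) = 7/202795296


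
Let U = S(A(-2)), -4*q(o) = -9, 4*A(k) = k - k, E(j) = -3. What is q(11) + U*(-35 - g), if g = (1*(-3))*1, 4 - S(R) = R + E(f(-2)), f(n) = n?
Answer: -887/4 ≈ -221.75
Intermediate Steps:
A(k) = 0 (A(k) = (k - k)/4 = (¼)*0 = 0)
S(R) = 7 - R (S(R) = 4 - (R - 3) = 4 - (-3 + R) = 4 + (3 - R) = 7 - R)
q(o) = 9/4 (q(o) = -¼*(-9) = 9/4)
g = -3 (g = -3*1 = -3)
U = 7 (U = 7 - 1*0 = 7 + 0 = 7)
q(11) + U*(-35 - g) = 9/4 + 7*(-35 - 1*(-3)) = 9/4 + 7*(-35 + 3) = 9/4 + 7*(-32) = 9/4 - 224 = -887/4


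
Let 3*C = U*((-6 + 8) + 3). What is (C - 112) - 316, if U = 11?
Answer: -1229/3 ≈ -409.67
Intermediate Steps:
C = 55/3 (C = (11*((-6 + 8) + 3))/3 = (11*(2 + 3))/3 = (11*5)/3 = (⅓)*55 = 55/3 ≈ 18.333)
(C - 112) - 316 = (55/3 - 112) - 316 = -281/3 - 316 = -1229/3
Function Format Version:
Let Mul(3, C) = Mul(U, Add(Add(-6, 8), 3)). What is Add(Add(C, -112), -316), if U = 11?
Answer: Rational(-1229, 3) ≈ -409.67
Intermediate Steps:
C = Rational(55, 3) (C = Mul(Rational(1, 3), Mul(11, Add(Add(-6, 8), 3))) = Mul(Rational(1, 3), Mul(11, Add(2, 3))) = Mul(Rational(1, 3), Mul(11, 5)) = Mul(Rational(1, 3), 55) = Rational(55, 3) ≈ 18.333)
Add(Add(C, -112), -316) = Add(Add(Rational(55, 3), -112), -316) = Add(Rational(-281, 3), -316) = Rational(-1229, 3)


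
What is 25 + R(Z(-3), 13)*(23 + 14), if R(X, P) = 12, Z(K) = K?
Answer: 469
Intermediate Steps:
25 + R(Z(-3), 13)*(23 + 14) = 25 + 12*(23 + 14) = 25 + 12*37 = 25 + 444 = 469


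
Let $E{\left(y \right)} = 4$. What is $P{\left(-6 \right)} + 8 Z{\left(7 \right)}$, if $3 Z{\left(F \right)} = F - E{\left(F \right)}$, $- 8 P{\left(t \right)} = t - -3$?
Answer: $\frac{67}{8} \approx 8.375$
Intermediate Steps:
$P{\left(t \right)} = - \frac{3}{8} - \frac{t}{8}$ ($P{\left(t \right)} = - \frac{t - -3}{8} = - \frac{t + 3}{8} = - \frac{3 + t}{8} = - \frac{3}{8} - \frac{t}{8}$)
$Z{\left(F \right)} = - \frac{4}{3} + \frac{F}{3}$ ($Z{\left(F \right)} = \frac{F - 4}{3} = \frac{-4 + F}{3} = - \frac{4}{3} + \frac{F}{3}$)
$P{\left(-6 \right)} + 8 Z{\left(7 \right)} = \left(- \frac{3}{8} - - \frac{3}{4}\right) + 8 \left(- \frac{4}{3} + \frac{1}{3} \cdot 7\right) = \left(- \frac{3}{8} + \frac{3}{4}\right) + 8 \left(- \frac{4}{3} + \frac{7}{3}\right) = \frac{3}{8} + 8 \cdot 1 = \frac{3}{8} + 8 = \frac{67}{8}$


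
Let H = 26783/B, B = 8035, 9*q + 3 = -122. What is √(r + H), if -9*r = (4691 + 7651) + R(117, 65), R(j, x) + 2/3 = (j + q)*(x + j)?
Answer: I*√18057645726995/72315 ≈ 58.763*I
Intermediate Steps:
q = -125/9 (q = -⅓ + (⅑)*(-122) = -⅓ - 122/9 = -125/9 ≈ -13.889)
R(j, x) = -⅔ + (-125/9 + j)*(j + x) (R(j, x) = -⅔ + (j - 125/9)*(x + j) = -⅔ + (-125/9 + j)*(j + x))
H = 26783/8035 ≈ 3.3333
r = -279968/81 (r = -((4691 + 7651) + (-⅔ + 117² - 125/9*117 - 125/9*65 + 117*65))/9 = -(12342 + (-⅔ + 13689 - 1625 - 8125/9 + 7605))/9 = -(12342 + 168890/9)/9 = -⅑*279968/9 = -279968/81 ≈ -3456.4)
√(r + H) = √(-279968/81 + 26783/8035) = √(-2247373457/650835) = I*√18057645726995/72315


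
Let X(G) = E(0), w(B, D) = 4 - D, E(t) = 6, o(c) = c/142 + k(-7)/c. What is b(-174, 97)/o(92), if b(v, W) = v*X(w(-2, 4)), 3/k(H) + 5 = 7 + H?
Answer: -34097040/20947 ≈ -1627.8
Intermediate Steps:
k(H) = 3/(2 + H) (k(H) = 3/(-5 + (7 + H)) = 3/(2 + H))
o(c) = -3/(5*c) + c/142 (o(c) = c/142 + (3/(2 - 7))/c = c*(1/142) + (3/(-5))/c = c/142 + (3*(-⅕))/c = c/142 - 3/(5*c) = -3/(5*c) + c/142)
X(G) = 6
b(v, W) = 6*v (b(v, W) = v*6 = 6*v)
b(-174, 97)/o(92) = (6*(-174))/(-⅗/92 + (1/142)*92) = -1044/(-⅗*1/92 + 46/71) = -1044/(-3/460 + 46/71) = -1044/20947/32660 = -1044*32660/20947 = -34097040/20947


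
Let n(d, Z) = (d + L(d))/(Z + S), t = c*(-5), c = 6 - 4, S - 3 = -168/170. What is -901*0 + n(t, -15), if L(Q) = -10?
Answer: 425/276 ≈ 1.5399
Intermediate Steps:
S = 171/85 (S = 3 - 168/170 = 3 - 168*1/170 = 3 - 84/85 = 171/85 ≈ 2.0118)
c = 2
t = -10 (t = 2*(-5) = -10)
n(d, Z) = (-10 + d)/(171/85 + Z) (n(d, Z) = (d - 10)/(Z + 171/85) = (-10 + d)/(171/85 + Z))
-901*0 + n(t, -15) = -901*0 + 85*(-10 - 10)/(171 + 85*(-15)) = 0 + 85*(-20)/(171 - 1275) = 0 + 85*(-20)/(-1104) = 0 + 85*(-1/1104)*(-20) = 0 + 425/276 = 425/276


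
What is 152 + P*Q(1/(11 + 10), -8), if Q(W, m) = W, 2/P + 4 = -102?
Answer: 169175/1113 ≈ 152.00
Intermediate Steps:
P = -1/53 (P = 2/(-4 - 102) = 2/(-106) = 2*(-1/106) = -1/53 ≈ -0.018868)
152 + P*Q(1/(11 + 10), -8) = 152 - 1/(53*(11 + 10)) = 152 - 1/53/21 = 152 - 1/53*1/21 = 152 - 1/1113 = 169175/1113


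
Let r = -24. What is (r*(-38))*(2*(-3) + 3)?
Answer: -2736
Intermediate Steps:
(r*(-38))*(2*(-3) + 3) = (-24*(-38))*(2*(-3) + 3) = 912*(-6 + 3) = 912*(-3) = -2736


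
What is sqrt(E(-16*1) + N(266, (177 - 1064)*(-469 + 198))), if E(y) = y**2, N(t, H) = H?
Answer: 3*sqrt(26737) ≈ 490.54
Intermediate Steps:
sqrt(E(-16*1) + N(266, (177 - 1064)*(-469 + 198))) = sqrt((-16*1)**2 + (177 - 1064)*(-469 + 198)) = sqrt((-16)**2 - 887*(-271)) = sqrt(256 + 240377) = sqrt(240633) = 3*sqrt(26737)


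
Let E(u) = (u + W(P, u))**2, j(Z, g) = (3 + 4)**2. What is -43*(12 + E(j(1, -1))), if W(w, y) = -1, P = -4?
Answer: -99588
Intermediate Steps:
j(Z, g) = 49 (j(Z, g) = 7**2 = 49)
E(u) = (-1 + u)**2 (E(u) = (u - 1)**2 = (-1 + u)**2)
-43*(12 + E(j(1, -1))) = -43*(12 + (-1 + 49)**2) = -43*(12 + 48**2) = -43*(12 + 2304) = -43*2316 = -99588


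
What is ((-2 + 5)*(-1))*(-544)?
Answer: 1632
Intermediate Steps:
((-2 + 5)*(-1))*(-544) = (3*(-1))*(-544) = -3*(-544) = 1632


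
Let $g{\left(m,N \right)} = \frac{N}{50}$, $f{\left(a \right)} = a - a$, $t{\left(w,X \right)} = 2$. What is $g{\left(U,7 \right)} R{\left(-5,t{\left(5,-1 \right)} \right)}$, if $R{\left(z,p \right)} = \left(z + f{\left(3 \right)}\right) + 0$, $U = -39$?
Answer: $- \frac{7}{10} \approx -0.7$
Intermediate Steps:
$f{\left(a \right)} = 0$
$R{\left(z,p \right)} = z$ ($R{\left(z,p \right)} = \left(z + 0\right) + 0 = z + 0 = z$)
$g{\left(m,N \right)} = \frac{N}{50}$ ($g{\left(m,N \right)} = N \frac{1}{50} = \frac{N}{50}$)
$g{\left(U,7 \right)} R{\left(-5,t{\left(5,-1 \right)} \right)} = \frac{1}{50} \cdot 7 \left(-5\right) = \frac{7}{50} \left(-5\right) = - \frac{7}{10}$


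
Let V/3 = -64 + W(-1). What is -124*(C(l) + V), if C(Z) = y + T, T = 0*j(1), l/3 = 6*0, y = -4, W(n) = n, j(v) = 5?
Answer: 24676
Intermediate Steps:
l = 0 (l = 3*(6*0) = 3*0 = 0)
T = 0 (T = 0*5 = 0)
C(Z) = -4 (C(Z) = -4 + 0 = -4)
V = -195 (V = 3*(-64 - 1) = 3*(-65) = -195)
-124*(C(l) + V) = -124*(-4 - 195) = -124*(-199) = 24676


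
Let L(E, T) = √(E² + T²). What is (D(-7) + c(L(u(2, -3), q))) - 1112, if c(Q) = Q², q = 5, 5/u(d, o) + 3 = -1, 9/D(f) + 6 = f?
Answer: -225915/208 ≈ -1086.1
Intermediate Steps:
D(f) = 9/(-6 + f)
u(d, o) = -5/4 (u(d, o) = 5/(-3 - 1) = 5/(-4) = 5*(-¼) = -5/4)
(D(-7) + c(L(u(2, -3), q))) - 1112 = (9/(-6 - 7) + (√((-5/4)² + 5²))²) - 1112 = (9/(-13) + (√(25/16 + 25))²) - 1112 = (9*(-1/13) + (√(425/16))²) - 1112 = (-9/13 + (5*√17/4)²) - 1112 = (-9/13 + 425/16) - 1112 = 5381/208 - 1112 = -225915/208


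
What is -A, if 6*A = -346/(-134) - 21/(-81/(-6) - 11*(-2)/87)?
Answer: -169171/961986 ≈ -0.17586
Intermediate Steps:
A = 169171/961986 (A = (-346/(-134) - 21/(-81/(-6) - 11*(-2)/87))/6 = (-346*(-1/134) - 21/(-81*(-⅙) + 22*(1/87)))/6 = (173/67 - 21/(27/2 + 22/87))/6 = (173/67 - 21/2393/174)/6 = (173/67 - 21*174/2393)/6 = (173/67 - 3654/2393)/6 = (⅙)*(169171/160331) = 169171/961986 ≈ 0.17586)
-A = -1*169171/961986 = -169171/961986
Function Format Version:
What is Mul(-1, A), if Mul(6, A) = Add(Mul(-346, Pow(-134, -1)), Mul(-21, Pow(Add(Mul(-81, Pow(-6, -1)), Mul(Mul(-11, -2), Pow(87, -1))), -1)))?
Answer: Rational(-169171, 961986) ≈ -0.17586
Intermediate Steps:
A = Rational(169171, 961986) (A = Mul(Rational(1, 6), Add(Mul(-346, Pow(-134, -1)), Mul(-21, Pow(Add(Mul(-81, Pow(-6, -1)), Mul(Mul(-11, -2), Pow(87, -1))), -1)))) = Mul(Rational(1, 6), Add(Mul(-346, Rational(-1, 134)), Mul(-21, Pow(Add(Mul(-81, Rational(-1, 6)), Mul(22, Rational(1, 87))), -1)))) = Mul(Rational(1, 6), Add(Rational(173, 67), Mul(-21, Pow(Add(Rational(27, 2), Rational(22, 87)), -1)))) = Mul(Rational(1, 6), Add(Rational(173, 67), Mul(-21, Pow(Rational(2393, 174), -1)))) = Mul(Rational(1, 6), Add(Rational(173, 67), Mul(-21, Rational(174, 2393)))) = Mul(Rational(1, 6), Add(Rational(173, 67), Rational(-3654, 2393))) = Mul(Rational(1, 6), Rational(169171, 160331)) = Rational(169171, 961986) ≈ 0.17586)
Mul(-1, A) = Mul(-1, Rational(169171, 961986)) = Rational(-169171, 961986)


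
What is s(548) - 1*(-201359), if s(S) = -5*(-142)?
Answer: 202069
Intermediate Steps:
s(S) = 710
s(548) - 1*(-201359) = 710 - 1*(-201359) = 710 + 201359 = 202069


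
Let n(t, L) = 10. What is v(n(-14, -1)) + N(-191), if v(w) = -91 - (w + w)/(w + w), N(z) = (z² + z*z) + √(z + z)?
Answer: 72870 + I*√382 ≈ 72870.0 + 19.545*I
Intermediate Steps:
N(z) = 2*z² + √2*√z (N(z) = (z² + z²) + √(2*z) = 2*z² + √2*√z)
v(w) = -92 (v(w) = -91 - 2*w/(2*w) = -91 - 2*w*1/(2*w) = -91 - 1*1 = -91 - 1 = -92)
v(n(-14, -1)) + N(-191) = -92 + (2*(-191)² + √2*√(-191)) = -92 + (2*36481 + √2*(I*√191)) = -92 + (72962 + I*√382) = 72870 + I*√382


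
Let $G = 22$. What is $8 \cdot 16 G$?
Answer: $2816$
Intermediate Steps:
$8 \cdot 16 G = 8 \cdot 16 \cdot 22 = 128 \cdot 22 = 2816$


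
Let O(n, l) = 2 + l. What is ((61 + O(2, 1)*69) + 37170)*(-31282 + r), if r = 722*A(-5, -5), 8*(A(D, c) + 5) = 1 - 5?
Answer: -1319801814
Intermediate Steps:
A(D, c) = -11/2 (A(D, c) = -5 + (1 - 5)/8 = -5 + (⅛)*(-4) = -5 - ½ = -11/2)
r = -3971 (r = 722*(-11/2) = -3971)
((61 + O(2, 1)*69) + 37170)*(-31282 + r) = ((61 + (2 + 1)*69) + 37170)*(-31282 - 3971) = ((61 + 3*69) + 37170)*(-35253) = ((61 + 207) + 37170)*(-35253) = (268 + 37170)*(-35253) = 37438*(-35253) = -1319801814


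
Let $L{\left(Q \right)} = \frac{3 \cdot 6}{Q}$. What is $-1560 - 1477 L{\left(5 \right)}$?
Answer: $- \frac{34386}{5} \approx -6877.2$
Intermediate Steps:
$L{\left(Q \right)} = \frac{18}{Q}$
$-1560 - 1477 L{\left(5 \right)} = -1560 - 1477 \cdot \frac{18}{5} = -1560 - 1477 \cdot 18 \cdot \frac{1}{5} = -1560 - \frac{26586}{5} = - \frac{34386}{5}$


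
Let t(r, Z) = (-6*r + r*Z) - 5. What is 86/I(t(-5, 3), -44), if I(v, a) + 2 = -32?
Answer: -43/17 ≈ -2.5294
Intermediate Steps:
t(r, Z) = -5 - 6*r + Z*r (t(r, Z) = (-6*r + Z*r) - 5 = -5 - 6*r + Z*r)
I(v, a) = -34 (I(v, a) = -2 - 32 = -34)
86/I(t(-5, 3), -44) = 86/(-34) = -1/34*86 = -43/17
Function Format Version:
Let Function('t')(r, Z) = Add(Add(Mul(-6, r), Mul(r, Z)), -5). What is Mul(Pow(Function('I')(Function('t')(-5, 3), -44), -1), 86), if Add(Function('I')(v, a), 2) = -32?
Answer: Rational(-43, 17) ≈ -2.5294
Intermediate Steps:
Function('t')(r, Z) = Add(-5, Mul(-6, r), Mul(Z, r)) (Function('t')(r, Z) = Add(Add(Mul(-6, r), Mul(Z, r)), -5) = Add(-5, Mul(-6, r), Mul(Z, r)))
Function('I')(v, a) = -34 (Function('I')(v, a) = Add(-2, -32) = -34)
Mul(Pow(Function('I')(Function('t')(-5, 3), -44), -1), 86) = Mul(Pow(-34, -1), 86) = Mul(Rational(-1, 34), 86) = Rational(-43, 17)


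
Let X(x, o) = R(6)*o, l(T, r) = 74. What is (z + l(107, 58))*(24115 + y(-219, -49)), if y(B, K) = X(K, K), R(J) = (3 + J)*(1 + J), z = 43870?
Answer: 924054432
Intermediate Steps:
R(J) = (1 + J)*(3 + J)
X(x, o) = 63*o (X(x, o) = (3 + 6² + 4*6)*o = (3 + 36 + 24)*o = 63*o)
y(B, K) = 63*K
(z + l(107, 58))*(24115 + y(-219, -49)) = (43870 + 74)*(24115 + 63*(-49)) = 43944*(24115 - 3087) = 43944*21028 = 924054432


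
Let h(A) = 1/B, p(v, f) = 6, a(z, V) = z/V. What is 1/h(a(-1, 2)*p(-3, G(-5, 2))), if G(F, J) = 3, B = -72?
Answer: -72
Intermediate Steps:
h(A) = -1/72 (h(A) = 1/(-72) = -1/72)
1/h(a(-1, 2)*p(-3, G(-5, 2))) = 1/(-1/72) = -72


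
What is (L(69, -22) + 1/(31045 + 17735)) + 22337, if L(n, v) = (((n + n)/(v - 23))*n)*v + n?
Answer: 1320045337/48780 ≈ 27061.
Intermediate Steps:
L(n, v) = n + 2*v*n²/(-23 + v) (L(n, v) = (((2*n)/(-23 + v))*n)*v + n = ((2*n/(-23 + v))*n)*v + n = (2*n²/(-23 + v))*v + n = 2*v*n²/(-23 + v) + n = n + 2*v*n²/(-23 + v))
(L(69, -22) + 1/(31045 + 17735)) + 22337 = (69*(-23 - 22 + 2*69*(-22))/(-23 - 22) + 1/(31045 + 17735)) + 22337 = (69*(-23 - 22 - 3036)/(-45) + 1/48780) + 22337 = (69*(-1/45)*(-3081) + 1/48780) + 22337 = (23621/5 + 1/48780) + 22337 = 230446477/48780 + 22337 = 1320045337/48780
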